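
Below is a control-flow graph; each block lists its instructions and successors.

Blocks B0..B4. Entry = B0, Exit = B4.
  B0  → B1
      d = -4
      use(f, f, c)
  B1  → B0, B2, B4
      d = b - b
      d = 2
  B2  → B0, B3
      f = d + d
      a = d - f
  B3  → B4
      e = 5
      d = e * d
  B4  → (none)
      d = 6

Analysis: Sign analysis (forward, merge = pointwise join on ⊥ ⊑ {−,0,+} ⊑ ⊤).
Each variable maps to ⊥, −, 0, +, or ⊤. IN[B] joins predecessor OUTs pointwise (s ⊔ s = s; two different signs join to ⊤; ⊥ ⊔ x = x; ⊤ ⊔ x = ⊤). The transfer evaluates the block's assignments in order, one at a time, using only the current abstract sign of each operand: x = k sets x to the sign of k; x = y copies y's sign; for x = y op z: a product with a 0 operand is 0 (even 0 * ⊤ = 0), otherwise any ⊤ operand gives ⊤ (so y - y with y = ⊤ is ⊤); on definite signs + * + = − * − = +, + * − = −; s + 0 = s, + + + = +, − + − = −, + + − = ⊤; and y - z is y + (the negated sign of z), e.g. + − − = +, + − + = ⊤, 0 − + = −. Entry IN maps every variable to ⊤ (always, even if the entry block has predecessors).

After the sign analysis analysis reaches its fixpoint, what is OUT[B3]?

Converged values:
  B0:   IN=(all ⊤)   OUT={d:-; rest ⊤}
  B1:   IN={d:-; rest ⊤}   OUT={d:+; rest ⊤}
  B2:   IN={d:+; rest ⊤}   OUT={d:+, f:+; rest ⊤}
  B3:   IN={d:+, f:+; rest ⊤}   OUT={d:+, e:+, f:+; rest ⊤}
  B4:   IN={d:+; rest ⊤}   OUT={d:+; rest ⊤}

Merge at B3: IN[B3] = OUT[B2] = {a: ⊤, b: ⊤, c: ⊤, d: +, e: ⊤, f: +}
Applying B3's transfer function to that IN value gives OUT[B3] (row B3 above).

Answer: {a: ⊤, b: ⊤, c: ⊤, d: +, e: +, f: +}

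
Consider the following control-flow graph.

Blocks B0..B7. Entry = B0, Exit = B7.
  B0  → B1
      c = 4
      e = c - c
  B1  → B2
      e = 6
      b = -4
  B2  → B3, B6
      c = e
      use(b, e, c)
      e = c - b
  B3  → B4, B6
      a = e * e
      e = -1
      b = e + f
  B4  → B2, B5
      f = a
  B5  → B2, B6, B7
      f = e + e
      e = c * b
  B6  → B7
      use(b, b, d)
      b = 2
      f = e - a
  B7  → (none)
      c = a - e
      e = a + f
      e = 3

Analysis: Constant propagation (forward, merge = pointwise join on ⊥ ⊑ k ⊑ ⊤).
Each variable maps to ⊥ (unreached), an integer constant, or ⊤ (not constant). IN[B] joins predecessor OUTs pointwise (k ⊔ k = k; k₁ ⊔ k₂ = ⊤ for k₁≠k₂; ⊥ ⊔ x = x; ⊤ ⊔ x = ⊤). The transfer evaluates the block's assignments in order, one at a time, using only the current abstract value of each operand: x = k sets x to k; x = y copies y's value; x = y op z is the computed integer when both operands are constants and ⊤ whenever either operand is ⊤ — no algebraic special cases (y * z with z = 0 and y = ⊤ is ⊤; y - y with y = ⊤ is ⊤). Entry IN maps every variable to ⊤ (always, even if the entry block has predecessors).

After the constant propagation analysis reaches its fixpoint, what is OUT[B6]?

Answer: {a: ⊤, b: 2, c: ⊤, d: ⊤, e: ⊤, f: ⊤}

Trace:
Per-block solution:
  B0: | IN=(all ⊤) | OUT={c:4, e:0; rest ⊤}
  B1: | IN={c:4, e:0; rest ⊤} | OUT={b:-4, c:4, e:6; rest ⊤}
  B2: | IN=(all ⊤) | OUT=(all ⊤)
  B3: | IN=(all ⊤) | OUT={e:-1; rest ⊤}
  B4: | IN={e:-1; rest ⊤} | OUT={e:-1; rest ⊤}
  B5: | IN={e:-1; rest ⊤} | OUT={f:-2; rest ⊤}
  B6: | IN=(all ⊤) | OUT={b:2; rest ⊤}
  B7: | IN=(all ⊤) | OUT={e:3; rest ⊤}

Merge at B6: IN[B6] = OUT[B2] ⊔ OUT[B3] ⊔ OUT[B5] = {a: ⊤, b: ⊤, c: ⊤, d: ⊤, e: ⊤, f: ⊤}
Applying B6's transfer function to that IN value gives OUT[B6] (row B6 above).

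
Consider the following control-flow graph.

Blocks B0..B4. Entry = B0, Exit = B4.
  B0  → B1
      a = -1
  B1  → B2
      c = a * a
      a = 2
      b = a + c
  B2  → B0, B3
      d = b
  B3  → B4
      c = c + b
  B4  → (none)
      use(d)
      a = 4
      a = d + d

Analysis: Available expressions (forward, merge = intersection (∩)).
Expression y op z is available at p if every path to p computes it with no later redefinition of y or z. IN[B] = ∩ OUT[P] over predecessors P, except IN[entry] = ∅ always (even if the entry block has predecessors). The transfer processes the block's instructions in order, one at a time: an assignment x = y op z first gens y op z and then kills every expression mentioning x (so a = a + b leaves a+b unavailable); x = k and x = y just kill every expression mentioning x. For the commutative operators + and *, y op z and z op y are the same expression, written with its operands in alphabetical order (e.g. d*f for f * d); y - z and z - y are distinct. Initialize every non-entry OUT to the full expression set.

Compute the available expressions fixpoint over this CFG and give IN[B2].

Fixpoint table:
  B0:  IN={}  OUT={}
  B1:  IN={}  OUT={a+c}
  B2:  IN={a+c}  OUT={a+c}
  B3:  IN={a+c}  OUT={}
  B4:  IN={}  OUT={d+d}

Merge at B2: IN[B2] = OUT[B1] = {a+c}

Answer: {a+c}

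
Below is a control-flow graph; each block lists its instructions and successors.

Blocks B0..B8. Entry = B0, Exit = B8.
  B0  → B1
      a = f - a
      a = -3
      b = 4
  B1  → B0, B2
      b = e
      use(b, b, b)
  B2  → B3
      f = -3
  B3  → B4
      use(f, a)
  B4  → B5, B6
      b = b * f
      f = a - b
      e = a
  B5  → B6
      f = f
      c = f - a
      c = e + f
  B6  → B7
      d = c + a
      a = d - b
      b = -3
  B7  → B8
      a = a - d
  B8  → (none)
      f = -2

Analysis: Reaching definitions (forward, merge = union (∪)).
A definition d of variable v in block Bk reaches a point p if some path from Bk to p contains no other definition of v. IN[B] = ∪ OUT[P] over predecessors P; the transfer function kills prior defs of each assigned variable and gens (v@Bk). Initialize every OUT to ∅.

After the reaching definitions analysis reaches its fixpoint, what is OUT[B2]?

Per-block solution:
  B0: | IN={a@B0, b@B1} | OUT={a@B0, b@B0}
  B1: | IN={a@B0, b@B0} | OUT={a@B0, b@B1}
  B2: | IN={a@B0, b@B1} | OUT={a@B0, b@B1, f@B2}
  B3: | IN={a@B0, b@B1, f@B2} | OUT={a@B0, b@B1, f@B2}
  B4: | IN={a@B0, b@B1, f@B2} | OUT={a@B0, b@B4, e@B4, f@B4}
  B5: | IN={a@B0, b@B4, e@B4, f@B4} | OUT={a@B0, b@B4, c@B5, e@B4, f@B5}
  B6: | IN={a@B0, b@B4, c@B5, e@B4, f@B4, f@B5} | OUT={a@B6, b@B6, c@B5, d@B6, e@B4, f@B4, f@B5}
  B7: | IN={a@B6, b@B6, c@B5, d@B6, e@B4, f@B4, f@B5} | OUT={a@B7, b@B6, c@B5, d@B6, e@B4, f@B4, f@B5}
  B8: | IN={a@B7, b@B6, c@B5, d@B6, e@B4, f@B4, f@B5} | OUT={a@B7, b@B6, c@B5, d@B6, e@B4, f@B8}

Merge at B2: IN[B2] = OUT[B1] = {a@B0, b@B1}
Applying B2's transfer function to that IN value gives OUT[B2] (row B2 above).

Answer: {a@B0, b@B1, f@B2}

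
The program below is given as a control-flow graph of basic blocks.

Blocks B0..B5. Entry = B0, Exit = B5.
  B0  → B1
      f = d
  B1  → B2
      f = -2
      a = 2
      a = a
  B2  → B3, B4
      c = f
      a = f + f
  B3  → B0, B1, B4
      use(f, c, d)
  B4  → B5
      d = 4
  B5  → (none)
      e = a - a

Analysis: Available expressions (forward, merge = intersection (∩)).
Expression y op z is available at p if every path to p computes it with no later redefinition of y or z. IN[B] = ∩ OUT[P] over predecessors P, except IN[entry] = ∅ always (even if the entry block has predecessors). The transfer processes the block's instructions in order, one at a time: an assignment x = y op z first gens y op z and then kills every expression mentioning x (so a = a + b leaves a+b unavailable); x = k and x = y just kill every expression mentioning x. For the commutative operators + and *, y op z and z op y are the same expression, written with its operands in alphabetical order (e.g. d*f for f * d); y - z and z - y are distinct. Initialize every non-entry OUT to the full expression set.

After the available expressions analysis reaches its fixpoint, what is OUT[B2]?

Answer: {f+f}

Working:
Per-block solution:
  B0: | IN={} | OUT={}
  B1: | IN={} | OUT={}
  B2: | IN={} | OUT={f+f}
  B3: | IN={f+f} | OUT={f+f}
  B4: | IN={f+f} | OUT={f+f}
  B5: | IN={f+f} | OUT={a-a, f+f}

Merge at B2: IN[B2] = OUT[B1] = {}
Applying B2's transfer function to that IN value gives OUT[B2] (row B2 above).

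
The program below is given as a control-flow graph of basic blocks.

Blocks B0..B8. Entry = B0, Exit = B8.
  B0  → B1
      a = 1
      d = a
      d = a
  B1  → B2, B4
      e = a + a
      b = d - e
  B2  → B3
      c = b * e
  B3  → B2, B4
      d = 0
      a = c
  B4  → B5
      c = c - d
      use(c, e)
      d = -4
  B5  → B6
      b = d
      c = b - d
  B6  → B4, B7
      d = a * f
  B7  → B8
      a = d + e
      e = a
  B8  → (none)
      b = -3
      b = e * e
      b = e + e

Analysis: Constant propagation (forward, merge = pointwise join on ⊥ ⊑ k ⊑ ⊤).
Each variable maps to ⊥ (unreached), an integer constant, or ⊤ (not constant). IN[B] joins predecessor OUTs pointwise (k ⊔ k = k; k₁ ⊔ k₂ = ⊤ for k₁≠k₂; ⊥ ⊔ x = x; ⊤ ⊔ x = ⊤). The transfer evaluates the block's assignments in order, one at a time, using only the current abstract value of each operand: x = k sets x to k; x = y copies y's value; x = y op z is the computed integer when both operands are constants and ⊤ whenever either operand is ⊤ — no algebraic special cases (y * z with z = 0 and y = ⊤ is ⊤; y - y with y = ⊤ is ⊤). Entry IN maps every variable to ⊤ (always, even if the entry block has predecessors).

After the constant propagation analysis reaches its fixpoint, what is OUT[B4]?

Converged values:
  B0:   IN=(all ⊤)   OUT={a:1, d:1; rest ⊤}
  B1:   IN={a:1, d:1; rest ⊤}   OUT={a:1, b:-1, d:1, e:2; rest ⊤}
  B2:   IN={b:-1, e:2; rest ⊤}   OUT={b:-1, c:-2, e:2; rest ⊤}
  B3:   IN={b:-1, c:-2, e:2; rest ⊤}   OUT={a:-2, b:-1, c:-2, d:0, e:2; rest ⊤}
  B4:   IN={e:2; rest ⊤}   OUT={d:-4, e:2; rest ⊤}
  B5:   IN={d:-4, e:2; rest ⊤}   OUT={b:-4, c:0, d:-4, e:2; rest ⊤}
  B6:   IN={b:-4, c:0, d:-4, e:2; rest ⊤}   OUT={b:-4, c:0, e:2; rest ⊤}
  B7:   IN={b:-4, c:0, e:2; rest ⊤}   OUT={b:-4, c:0; rest ⊤}
  B8:   IN={b:-4, c:0; rest ⊤}   OUT={c:0; rest ⊤}

Merge at B4: IN[B4] = OUT[B1] ⊔ OUT[B3] ⊔ OUT[B6] = {a: ⊤, b: ⊤, c: ⊤, d: ⊤, e: 2, f: ⊤}
Applying B4's transfer function to that IN value gives OUT[B4] (row B4 above).

Answer: {a: ⊤, b: ⊤, c: ⊤, d: -4, e: 2, f: ⊤}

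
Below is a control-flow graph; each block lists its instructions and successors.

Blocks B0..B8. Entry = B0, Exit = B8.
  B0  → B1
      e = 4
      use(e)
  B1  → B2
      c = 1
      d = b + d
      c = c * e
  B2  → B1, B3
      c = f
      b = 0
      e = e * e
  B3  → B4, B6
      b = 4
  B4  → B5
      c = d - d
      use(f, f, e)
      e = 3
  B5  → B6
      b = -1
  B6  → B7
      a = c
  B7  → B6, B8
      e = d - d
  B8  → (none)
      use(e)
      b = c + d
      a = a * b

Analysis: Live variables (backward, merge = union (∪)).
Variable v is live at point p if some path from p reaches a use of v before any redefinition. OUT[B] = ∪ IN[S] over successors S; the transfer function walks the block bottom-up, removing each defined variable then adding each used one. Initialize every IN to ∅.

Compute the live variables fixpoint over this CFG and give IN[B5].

Per-block solution:
  B0: | IN={b, d, f} | OUT={b, d, e, f}
  B1: | IN={b, d, e, f} | OUT={d, e, f}
  B2: | IN={d, e, f} | OUT={b, c, d, e, f}
  B3: | IN={c, d, e, f} | OUT={c, d, e, f}
  B4: | IN={d, e, f} | OUT={c, d}
  B5: | IN={c, d} | OUT={c, d}
  B6: | IN={c, d} | OUT={a, c, d}
  B7: | IN={a, c, d} | OUT={a, c, d, e}
  B8: | IN={a, c, d, e} | OUT={}

Merge at B5: OUT[B5] = IN[B6] = {c, d}
Applying B5's transfer function to that OUT value gives IN[B5] (row B5 above).

Answer: {c, d}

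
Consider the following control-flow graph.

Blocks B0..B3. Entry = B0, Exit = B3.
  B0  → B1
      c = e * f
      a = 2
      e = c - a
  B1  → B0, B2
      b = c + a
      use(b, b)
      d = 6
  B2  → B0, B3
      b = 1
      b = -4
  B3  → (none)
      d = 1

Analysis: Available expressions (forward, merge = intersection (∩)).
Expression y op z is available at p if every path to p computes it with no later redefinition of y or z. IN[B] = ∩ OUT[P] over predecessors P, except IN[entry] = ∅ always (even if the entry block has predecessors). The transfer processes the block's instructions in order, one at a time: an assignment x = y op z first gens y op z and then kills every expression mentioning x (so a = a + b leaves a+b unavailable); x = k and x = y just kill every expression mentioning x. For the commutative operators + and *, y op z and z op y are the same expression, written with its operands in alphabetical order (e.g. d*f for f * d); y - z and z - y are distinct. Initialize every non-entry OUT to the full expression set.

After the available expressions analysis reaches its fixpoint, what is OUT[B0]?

Per-block solution:
  B0: | IN={} | OUT={c-a}
  B1: | IN={c-a} | OUT={a+c, c-a}
  B2: | IN={a+c, c-a} | OUT={a+c, c-a}
  B3: | IN={a+c, c-a} | OUT={a+c, c-a}

Merge at B0 (entry node, so the boundary value {} is joined with the incoming edge(s)): IN[B0] = {} ∩ OUT[B1] ∩ OUT[B2] = {}
Applying B0's transfer function to that IN value gives OUT[B0] (row B0 above).

Answer: {c-a}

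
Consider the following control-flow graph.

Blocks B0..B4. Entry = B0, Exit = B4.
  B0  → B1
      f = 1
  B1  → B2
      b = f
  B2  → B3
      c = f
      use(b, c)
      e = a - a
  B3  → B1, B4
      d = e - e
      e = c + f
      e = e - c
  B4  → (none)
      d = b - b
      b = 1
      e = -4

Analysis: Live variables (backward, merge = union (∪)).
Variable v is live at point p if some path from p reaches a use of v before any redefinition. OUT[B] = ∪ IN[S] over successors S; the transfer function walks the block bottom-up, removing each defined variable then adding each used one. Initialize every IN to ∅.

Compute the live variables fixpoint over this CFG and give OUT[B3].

Per-block solution:
  B0:   IN={a}   OUT={a, f}
  B1:   IN={a, f}   OUT={a, b, f}
  B2:   IN={a, b, f}   OUT={a, b, c, e, f}
  B3:   IN={a, b, c, e, f}   OUT={a, b, f}
  B4:   IN={b}   OUT={}

Merge at B3: OUT[B3] = IN[B1] ⊔ IN[B4] = {a, b, f}

Answer: {a, b, f}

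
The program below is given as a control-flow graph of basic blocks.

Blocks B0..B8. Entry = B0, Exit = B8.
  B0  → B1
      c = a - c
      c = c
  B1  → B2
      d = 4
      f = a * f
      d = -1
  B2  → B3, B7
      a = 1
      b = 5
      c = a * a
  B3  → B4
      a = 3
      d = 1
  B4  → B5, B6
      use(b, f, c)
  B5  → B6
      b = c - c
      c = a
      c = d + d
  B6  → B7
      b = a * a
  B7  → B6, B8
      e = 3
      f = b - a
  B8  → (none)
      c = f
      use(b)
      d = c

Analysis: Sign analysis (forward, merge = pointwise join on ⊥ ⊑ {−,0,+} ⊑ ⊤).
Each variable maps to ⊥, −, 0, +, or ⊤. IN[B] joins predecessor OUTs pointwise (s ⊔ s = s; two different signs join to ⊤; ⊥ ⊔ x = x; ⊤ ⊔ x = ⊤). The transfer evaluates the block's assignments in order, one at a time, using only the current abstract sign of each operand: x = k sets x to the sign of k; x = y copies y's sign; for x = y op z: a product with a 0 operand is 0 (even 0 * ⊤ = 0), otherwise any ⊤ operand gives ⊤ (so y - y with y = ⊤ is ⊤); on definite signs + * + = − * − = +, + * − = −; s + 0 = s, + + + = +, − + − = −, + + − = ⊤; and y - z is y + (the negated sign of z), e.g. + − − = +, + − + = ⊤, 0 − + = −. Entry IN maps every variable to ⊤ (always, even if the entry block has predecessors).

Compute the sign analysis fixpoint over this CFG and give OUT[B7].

Answer: {a: +, b: +, c: +, d: ⊤, e: +, f: ⊤}

Working:
Fixpoint table:
  B0:   IN=(all ⊤)   OUT=(all ⊤)
  B1:   IN=(all ⊤)   OUT={d:-; rest ⊤}
  B2:   IN={d:-; rest ⊤}   OUT={a:+, b:+, c:+, d:-; rest ⊤}
  B3:   IN={a:+, b:+, c:+, d:-; rest ⊤}   OUT={a:+, b:+, c:+, d:+; rest ⊤}
  B4:   IN={a:+, b:+, c:+, d:+; rest ⊤}   OUT={a:+, b:+, c:+, d:+; rest ⊤}
  B5:   IN={a:+, b:+, c:+, d:+; rest ⊤}   OUT={a:+, c:+, d:+; rest ⊤}
  B6:   IN={a:+, c:+; rest ⊤}   OUT={a:+, b:+, c:+; rest ⊤}
  B7:   IN={a:+, b:+, c:+; rest ⊤}   OUT={a:+, b:+, c:+, e:+; rest ⊤}
  B8:   IN={a:+, b:+, c:+, e:+; rest ⊤}   OUT={a:+, b:+, e:+; rest ⊤}

Merge at B7: IN[B7] = OUT[B2] ⊔ OUT[B6] = {a: +, b: +, c: +, d: ⊤, e: ⊤, f: ⊤}
Applying B7's transfer function to that IN value gives OUT[B7] (row B7 above).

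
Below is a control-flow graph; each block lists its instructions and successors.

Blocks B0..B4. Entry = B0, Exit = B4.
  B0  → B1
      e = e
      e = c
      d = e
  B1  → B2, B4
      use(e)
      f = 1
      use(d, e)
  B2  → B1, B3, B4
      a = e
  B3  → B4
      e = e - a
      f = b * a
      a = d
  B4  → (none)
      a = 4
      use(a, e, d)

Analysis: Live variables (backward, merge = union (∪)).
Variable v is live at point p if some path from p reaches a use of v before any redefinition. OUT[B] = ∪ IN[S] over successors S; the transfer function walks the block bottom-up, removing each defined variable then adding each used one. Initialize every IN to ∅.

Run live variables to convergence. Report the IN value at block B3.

Converged values:
  B0:  IN={b, c, e}  OUT={b, d, e}
  B1:  IN={b, d, e}  OUT={b, d, e}
  B2:  IN={b, d, e}  OUT={a, b, d, e}
  B3:  IN={a, b, d, e}  OUT={d, e}
  B4:  IN={d, e}  OUT={}

Merge at B3: OUT[B3] = IN[B4] = {d, e}
Applying B3's transfer function to that OUT value gives IN[B3] (row B3 above).

Answer: {a, b, d, e}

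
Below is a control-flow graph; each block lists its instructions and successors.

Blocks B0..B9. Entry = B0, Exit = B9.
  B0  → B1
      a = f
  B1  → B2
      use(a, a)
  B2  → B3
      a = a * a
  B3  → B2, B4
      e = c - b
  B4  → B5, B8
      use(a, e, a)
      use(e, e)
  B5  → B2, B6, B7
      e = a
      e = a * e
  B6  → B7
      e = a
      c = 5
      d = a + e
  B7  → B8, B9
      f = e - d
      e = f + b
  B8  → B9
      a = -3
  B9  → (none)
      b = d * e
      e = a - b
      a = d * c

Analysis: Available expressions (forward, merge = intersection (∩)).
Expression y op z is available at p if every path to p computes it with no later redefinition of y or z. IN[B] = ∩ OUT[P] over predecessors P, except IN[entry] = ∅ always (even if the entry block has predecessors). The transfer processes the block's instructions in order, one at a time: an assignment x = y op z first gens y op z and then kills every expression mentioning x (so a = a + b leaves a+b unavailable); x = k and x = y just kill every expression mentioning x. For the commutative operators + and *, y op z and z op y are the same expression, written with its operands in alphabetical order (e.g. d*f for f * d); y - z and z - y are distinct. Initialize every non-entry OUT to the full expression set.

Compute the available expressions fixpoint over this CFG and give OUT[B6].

Per-block solution:
  B0:  IN={}  OUT={}
  B1:  IN={}  OUT={}
  B2:  IN={}  OUT={}
  B3:  IN={}  OUT={c-b}
  B4:  IN={c-b}  OUT={c-b}
  B5:  IN={c-b}  OUT={c-b}
  B6:  IN={c-b}  OUT={a+e}
  B7:  IN={}  OUT={b+f}
  B8:  IN={}  OUT={}
  B9:  IN={}  OUT={c*d}

Merge at B6: IN[B6] = OUT[B5] = {c-b}
Applying B6's transfer function to that IN value gives OUT[B6] (row B6 above).

Answer: {a+e}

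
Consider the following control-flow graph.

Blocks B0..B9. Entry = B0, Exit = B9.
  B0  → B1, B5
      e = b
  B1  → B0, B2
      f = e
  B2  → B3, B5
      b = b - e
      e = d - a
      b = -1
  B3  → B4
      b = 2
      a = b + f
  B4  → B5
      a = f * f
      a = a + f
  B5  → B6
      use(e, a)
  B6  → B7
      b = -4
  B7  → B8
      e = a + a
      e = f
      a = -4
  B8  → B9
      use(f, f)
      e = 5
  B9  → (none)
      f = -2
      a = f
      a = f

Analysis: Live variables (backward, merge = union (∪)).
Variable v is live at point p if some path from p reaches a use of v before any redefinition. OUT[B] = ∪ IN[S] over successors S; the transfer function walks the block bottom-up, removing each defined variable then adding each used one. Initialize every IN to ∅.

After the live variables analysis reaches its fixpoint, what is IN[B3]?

Answer: {e, f}

Trace:
Converged values:
  B0:  IN={a, b, d, f}  OUT={a, b, d, e, f}
  B1:  IN={a, b, d, e}  OUT={a, b, d, e, f}
  B2:  IN={a, b, d, e, f}  OUT={a, e, f}
  B3:  IN={e, f}  OUT={e, f}
  B4:  IN={e, f}  OUT={a, e, f}
  B5:  IN={a, e, f}  OUT={a, f}
  B6:  IN={a, f}  OUT={a, f}
  B7:  IN={a, f}  OUT={f}
  B8:  IN={f}  OUT={}
  B9:  IN={}  OUT={}

Merge at B3: OUT[B3] = IN[B4] = {e, f}
Applying B3's transfer function to that OUT value gives IN[B3] (row B3 above).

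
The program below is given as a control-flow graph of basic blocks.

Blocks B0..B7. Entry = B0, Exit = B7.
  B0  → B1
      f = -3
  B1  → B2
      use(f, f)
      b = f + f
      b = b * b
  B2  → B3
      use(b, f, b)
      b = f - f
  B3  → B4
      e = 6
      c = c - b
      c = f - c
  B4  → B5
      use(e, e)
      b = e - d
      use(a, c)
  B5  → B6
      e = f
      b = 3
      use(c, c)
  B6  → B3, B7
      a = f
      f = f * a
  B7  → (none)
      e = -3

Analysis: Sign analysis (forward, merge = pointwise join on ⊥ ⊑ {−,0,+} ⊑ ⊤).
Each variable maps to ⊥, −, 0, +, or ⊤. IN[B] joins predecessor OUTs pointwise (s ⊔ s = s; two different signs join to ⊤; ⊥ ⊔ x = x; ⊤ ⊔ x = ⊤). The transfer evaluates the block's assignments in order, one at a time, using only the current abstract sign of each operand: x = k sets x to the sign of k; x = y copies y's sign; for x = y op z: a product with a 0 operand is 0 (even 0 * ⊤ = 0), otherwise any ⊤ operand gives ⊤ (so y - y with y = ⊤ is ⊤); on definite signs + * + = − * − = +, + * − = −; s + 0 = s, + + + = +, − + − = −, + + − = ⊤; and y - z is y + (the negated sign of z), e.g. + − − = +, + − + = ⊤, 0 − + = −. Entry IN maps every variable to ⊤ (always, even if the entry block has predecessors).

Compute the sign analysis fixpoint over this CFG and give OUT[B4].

Answer: {a: ⊤, b: ⊤, c: ⊤, d: ⊤, e: +, f: ⊤}

Derivation:
Per-block solution:
  B0:  IN=(all ⊤)  OUT={f:-; rest ⊤}
  B1:  IN={f:-; rest ⊤}  OUT={b:+, f:-; rest ⊤}
  B2:  IN={b:+, f:-; rest ⊤}  OUT={f:-; rest ⊤}
  B3:  IN=(all ⊤)  OUT={e:+; rest ⊤}
  B4:  IN={e:+; rest ⊤}  OUT={e:+; rest ⊤}
  B5:  IN={e:+; rest ⊤}  OUT={b:+; rest ⊤}
  B6:  IN={b:+; rest ⊤}  OUT={b:+; rest ⊤}
  B7:  IN={b:+; rest ⊤}  OUT={b:+, e:-; rest ⊤}

Merge at B4: IN[B4] = OUT[B3] = {a: ⊤, b: ⊤, c: ⊤, d: ⊤, e: +, f: ⊤}
Applying B4's transfer function to that IN value gives OUT[B4] (row B4 above).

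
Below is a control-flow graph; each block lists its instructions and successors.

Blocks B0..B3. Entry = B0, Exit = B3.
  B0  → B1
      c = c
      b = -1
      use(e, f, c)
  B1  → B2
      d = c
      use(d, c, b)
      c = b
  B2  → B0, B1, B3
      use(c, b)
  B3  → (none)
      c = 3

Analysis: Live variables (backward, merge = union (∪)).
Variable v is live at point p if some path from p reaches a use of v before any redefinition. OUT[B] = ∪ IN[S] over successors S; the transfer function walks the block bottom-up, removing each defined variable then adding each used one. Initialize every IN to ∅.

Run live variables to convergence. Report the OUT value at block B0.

Per-block solution:
  B0: | IN={c, e, f} | OUT={b, c, e, f}
  B1: | IN={b, c, e, f} | OUT={b, c, e, f}
  B2: | IN={b, c, e, f} | OUT={b, c, e, f}
  B3: | IN={} | OUT={}

Merge at B0: OUT[B0] = IN[B1] = {b, c, e, f}

Answer: {b, c, e, f}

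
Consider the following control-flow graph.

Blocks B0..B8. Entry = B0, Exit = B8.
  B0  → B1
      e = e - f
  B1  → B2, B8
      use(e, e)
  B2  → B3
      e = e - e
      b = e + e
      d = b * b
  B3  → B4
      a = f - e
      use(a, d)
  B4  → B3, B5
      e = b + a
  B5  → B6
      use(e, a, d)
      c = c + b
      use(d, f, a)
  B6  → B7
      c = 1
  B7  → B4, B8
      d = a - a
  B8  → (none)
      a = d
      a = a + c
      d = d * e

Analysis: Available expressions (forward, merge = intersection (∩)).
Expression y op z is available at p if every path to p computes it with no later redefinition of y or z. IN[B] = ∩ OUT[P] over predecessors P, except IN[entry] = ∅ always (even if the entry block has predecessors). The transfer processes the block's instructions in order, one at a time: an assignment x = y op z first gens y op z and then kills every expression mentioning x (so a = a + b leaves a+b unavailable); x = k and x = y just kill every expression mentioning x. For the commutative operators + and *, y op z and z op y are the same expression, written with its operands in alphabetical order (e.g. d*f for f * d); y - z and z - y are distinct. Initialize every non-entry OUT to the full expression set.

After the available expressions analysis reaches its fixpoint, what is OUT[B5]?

Answer: {a+b, b*b}

Trace:
Per-block solution:
  B0: | IN={} | OUT={}
  B1: | IN={} | OUT={}
  B2: | IN={} | OUT={b*b, e+e}
  B3: | IN={b*b} | OUT={b*b, f-e}
  B4: | IN={b*b} | OUT={a+b, b*b}
  B5: | IN={a+b, b*b} | OUT={a+b, b*b}
  B6: | IN={a+b, b*b} | OUT={a+b, b*b}
  B7: | IN={a+b, b*b} | OUT={a+b, a-a, b*b}
  B8: | IN={} | OUT={}

Merge at B5: IN[B5] = OUT[B4] = {a+b, b*b}
Applying B5's transfer function to that IN value gives OUT[B5] (row B5 above).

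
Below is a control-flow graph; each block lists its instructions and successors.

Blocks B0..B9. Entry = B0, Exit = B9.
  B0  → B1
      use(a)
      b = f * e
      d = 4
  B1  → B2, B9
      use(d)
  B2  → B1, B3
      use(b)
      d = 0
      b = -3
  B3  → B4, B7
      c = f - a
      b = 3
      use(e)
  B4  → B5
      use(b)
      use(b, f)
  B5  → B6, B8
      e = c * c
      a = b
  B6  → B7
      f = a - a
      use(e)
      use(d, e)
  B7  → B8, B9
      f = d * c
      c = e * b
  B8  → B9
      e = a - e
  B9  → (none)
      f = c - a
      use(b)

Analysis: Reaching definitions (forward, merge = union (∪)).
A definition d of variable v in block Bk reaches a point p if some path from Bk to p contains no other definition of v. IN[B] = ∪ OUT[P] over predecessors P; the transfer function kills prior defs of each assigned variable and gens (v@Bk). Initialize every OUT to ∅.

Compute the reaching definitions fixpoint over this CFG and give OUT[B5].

Answer: {a@B5, b@B3, c@B3, d@B2, e@B5}

Trace:
Fixpoint table:
  B0:  IN={}  OUT={b@B0, d@B0}
  B1:  IN={b@B0, b@B2, d@B0, d@B2}  OUT={b@B0, b@B2, d@B0, d@B2}
  B2:  IN={b@B0, b@B2, d@B0, d@B2}  OUT={b@B2, d@B2}
  B3:  IN={b@B2, d@B2}  OUT={b@B3, c@B3, d@B2}
  B4:  IN={b@B3, c@B3, d@B2}  OUT={b@B3, c@B3, d@B2}
  B5:  IN={b@B3, c@B3, d@B2}  OUT={a@B5, b@B3, c@B3, d@B2, e@B5}
  B6:  IN={a@B5, b@B3, c@B3, d@B2, e@B5}  OUT={a@B5, b@B3, c@B3, d@B2, e@B5, f@B6}
  B7:  IN={a@B5, b@B3, c@B3, d@B2, e@B5, f@B6}  OUT={a@B5, b@B3, c@B7, d@B2, e@B5, f@B7}
  B8:  IN={a@B5, b@B3, c@B3, c@B7, d@B2, e@B5, f@B7}  OUT={a@B5, b@B3, c@B3, c@B7, d@B2, e@B8, f@B7}
  B9:  IN={a@B5, b@B0, b@B2, b@B3, c@B3, c@B7, d@B0, d@B2, e@B5, e@B8, f@B7}  OUT={a@B5, b@B0, b@B2, b@B3, c@B3, c@B7, d@B0, d@B2, e@B5, e@B8, f@B9}

Merge at B5: IN[B5] = OUT[B4] = {b@B3, c@B3, d@B2}
Applying B5's transfer function to that IN value gives OUT[B5] (row B5 above).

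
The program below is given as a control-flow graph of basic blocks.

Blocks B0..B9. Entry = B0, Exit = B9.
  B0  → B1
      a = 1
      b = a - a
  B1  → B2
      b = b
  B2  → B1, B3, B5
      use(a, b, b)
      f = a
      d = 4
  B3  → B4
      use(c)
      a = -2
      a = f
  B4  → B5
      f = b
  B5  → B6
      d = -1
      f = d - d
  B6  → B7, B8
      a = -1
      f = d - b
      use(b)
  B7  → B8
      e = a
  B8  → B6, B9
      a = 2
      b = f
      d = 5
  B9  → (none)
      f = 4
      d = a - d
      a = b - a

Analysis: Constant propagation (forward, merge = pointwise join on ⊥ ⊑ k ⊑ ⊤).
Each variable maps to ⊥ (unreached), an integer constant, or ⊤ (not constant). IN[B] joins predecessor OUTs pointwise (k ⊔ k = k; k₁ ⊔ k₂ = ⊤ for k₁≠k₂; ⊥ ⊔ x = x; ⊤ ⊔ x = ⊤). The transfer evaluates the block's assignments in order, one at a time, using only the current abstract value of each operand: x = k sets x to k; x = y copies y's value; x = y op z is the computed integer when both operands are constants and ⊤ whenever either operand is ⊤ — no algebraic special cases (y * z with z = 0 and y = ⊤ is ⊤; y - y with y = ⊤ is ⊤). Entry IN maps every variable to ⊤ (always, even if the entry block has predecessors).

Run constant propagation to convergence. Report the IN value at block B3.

Per-block solution:
  B0:  IN=(all ⊤)  OUT={a:1, b:0; rest ⊤}
  B1:  IN={a:1, b:0; rest ⊤}  OUT={a:1, b:0; rest ⊤}
  B2:  IN={a:1, b:0; rest ⊤}  OUT={a:1, b:0, d:4, f:1; rest ⊤}
  B3:  IN={a:1, b:0, d:4, f:1; rest ⊤}  OUT={a:1, b:0, d:4, f:1; rest ⊤}
  B4:  IN={a:1, b:0, d:4, f:1; rest ⊤}  OUT={a:1, b:0, d:4, f:0; rest ⊤}
  B5:  IN={a:1, b:0, d:4; rest ⊤}  OUT={a:1, b:0, d:-1, f:0; rest ⊤}
  B6:  IN=(all ⊤)  OUT={a:-1; rest ⊤}
  B7:  IN={a:-1; rest ⊤}  OUT={a:-1, e:-1; rest ⊤}
  B8:  IN={a:-1; rest ⊤}  OUT={a:2, d:5; rest ⊤}
  B9:  IN={a:2, d:5; rest ⊤}  OUT={d:-3, f:4; rest ⊤}

Merge at B3: IN[B3] = OUT[B2] = {a: 1, b: 0, c: ⊤, d: 4, e: ⊤, f: 1}

Answer: {a: 1, b: 0, c: ⊤, d: 4, e: ⊤, f: 1}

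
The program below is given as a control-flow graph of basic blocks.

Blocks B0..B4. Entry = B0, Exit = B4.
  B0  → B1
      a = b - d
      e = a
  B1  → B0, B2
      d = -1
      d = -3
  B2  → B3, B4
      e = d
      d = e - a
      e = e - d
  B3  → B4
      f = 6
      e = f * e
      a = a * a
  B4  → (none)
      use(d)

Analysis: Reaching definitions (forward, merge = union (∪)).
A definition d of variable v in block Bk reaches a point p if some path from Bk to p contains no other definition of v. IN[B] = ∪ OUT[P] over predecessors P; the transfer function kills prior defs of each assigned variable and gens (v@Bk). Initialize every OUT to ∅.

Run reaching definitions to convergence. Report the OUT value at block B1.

Fixpoint table:
  B0:   IN={a@B0, d@B1, e@B0}   OUT={a@B0, d@B1, e@B0}
  B1:   IN={a@B0, d@B1, e@B0}   OUT={a@B0, d@B1, e@B0}
  B2:   IN={a@B0, d@B1, e@B0}   OUT={a@B0, d@B2, e@B2}
  B3:   IN={a@B0, d@B2, e@B2}   OUT={a@B3, d@B2, e@B3, f@B3}
  B4:   IN={a@B0, a@B3, d@B2, e@B2, e@B3, f@B3}   OUT={a@B0, a@B3, d@B2, e@B2, e@B3, f@B3}

Merge at B1: IN[B1] = OUT[B0] = {a@B0, d@B1, e@B0}
Applying B1's transfer function to that IN value gives OUT[B1] (row B1 above).

Answer: {a@B0, d@B1, e@B0}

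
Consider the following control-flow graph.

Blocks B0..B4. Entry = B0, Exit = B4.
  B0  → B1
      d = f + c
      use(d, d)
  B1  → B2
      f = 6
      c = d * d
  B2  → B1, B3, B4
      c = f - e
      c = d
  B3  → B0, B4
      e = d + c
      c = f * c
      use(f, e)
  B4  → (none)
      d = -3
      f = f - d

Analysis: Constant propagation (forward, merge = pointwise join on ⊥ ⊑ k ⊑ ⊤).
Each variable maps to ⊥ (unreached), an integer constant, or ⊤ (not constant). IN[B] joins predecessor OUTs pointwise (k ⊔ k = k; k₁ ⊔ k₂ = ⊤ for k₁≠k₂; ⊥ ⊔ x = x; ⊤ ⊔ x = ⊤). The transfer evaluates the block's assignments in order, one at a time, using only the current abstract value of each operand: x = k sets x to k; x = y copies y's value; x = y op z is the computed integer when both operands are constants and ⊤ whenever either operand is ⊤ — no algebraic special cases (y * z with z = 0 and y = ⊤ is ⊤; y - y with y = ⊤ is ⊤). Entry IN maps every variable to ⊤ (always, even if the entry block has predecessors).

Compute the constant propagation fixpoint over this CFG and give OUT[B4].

Fixpoint table:
  B0: | IN=(all ⊤) | OUT=(all ⊤)
  B1: | IN=(all ⊤) | OUT={f:6; rest ⊤}
  B2: | IN={f:6; rest ⊤} | OUT={f:6; rest ⊤}
  B3: | IN={f:6; rest ⊤} | OUT={f:6; rest ⊤}
  B4: | IN={f:6; rest ⊤} | OUT={d:-3, f:9; rest ⊤}

Merge at B4: IN[B4] = OUT[B2] ⊔ OUT[B3] = {a: ⊤, b: ⊤, c: ⊤, d: ⊤, e: ⊤, f: 6}
Applying B4's transfer function to that IN value gives OUT[B4] (row B4 above).

Answer: {a: ⊤, b: ⊤, c: ⊤, d: -3, e: ⊤, f: 9}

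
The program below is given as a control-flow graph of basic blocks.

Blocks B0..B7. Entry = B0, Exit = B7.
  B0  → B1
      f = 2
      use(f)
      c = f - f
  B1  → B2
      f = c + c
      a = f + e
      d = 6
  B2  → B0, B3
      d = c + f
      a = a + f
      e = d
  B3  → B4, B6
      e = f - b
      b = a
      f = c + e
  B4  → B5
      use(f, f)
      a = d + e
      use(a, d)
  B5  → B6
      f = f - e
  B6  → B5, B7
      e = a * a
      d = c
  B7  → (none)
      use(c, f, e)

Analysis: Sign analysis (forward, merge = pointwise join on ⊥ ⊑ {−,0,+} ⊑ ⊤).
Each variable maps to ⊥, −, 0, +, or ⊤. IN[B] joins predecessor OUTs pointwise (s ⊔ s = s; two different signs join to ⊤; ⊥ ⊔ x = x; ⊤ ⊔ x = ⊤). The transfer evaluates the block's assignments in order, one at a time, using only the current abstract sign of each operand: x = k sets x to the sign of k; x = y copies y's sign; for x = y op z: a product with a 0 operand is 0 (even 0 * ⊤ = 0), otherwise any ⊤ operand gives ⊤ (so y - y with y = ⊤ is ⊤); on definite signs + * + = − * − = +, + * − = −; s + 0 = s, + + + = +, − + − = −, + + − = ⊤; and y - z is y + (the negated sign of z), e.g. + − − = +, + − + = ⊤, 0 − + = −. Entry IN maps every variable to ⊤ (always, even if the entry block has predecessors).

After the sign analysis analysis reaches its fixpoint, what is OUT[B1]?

Answer: {a: ⊤, b: ⊤, c: ⊤, d: +, e: ⊤, f: ⊤}

Derivation:
Per-block solution:
  B0:  IN=(all ⊤)  OUT={f:+; rest ⊤}
  B1:  IN={f:+; rest ⊤}  OUT={d:+; rest ⊤}
  B2:  IN={d:+; rest ⊤}  OUT=(all ⊤)
  B3:  IN=(all ⊤)  OUT=(all ⊤)
  B4:  IN=(all ⊤)  OUT=(all ⊤)
  B5:  IN=(all ⊤)  OUT=(all ⊤)
  B6:  IN=(all ⊤)  OUT=(all ⊤)
  B7:  IN=(all ⊤)  OUT=(all ⊤)

Merge at B1: IN[B1] = OUT[B0] = {a: ⊤, b: ⊤, c: ⊤, d: ⊤, e: ⊤, f: +}
Applying B1's transfer function to that IN value gives OUT[B1] (row B1 above).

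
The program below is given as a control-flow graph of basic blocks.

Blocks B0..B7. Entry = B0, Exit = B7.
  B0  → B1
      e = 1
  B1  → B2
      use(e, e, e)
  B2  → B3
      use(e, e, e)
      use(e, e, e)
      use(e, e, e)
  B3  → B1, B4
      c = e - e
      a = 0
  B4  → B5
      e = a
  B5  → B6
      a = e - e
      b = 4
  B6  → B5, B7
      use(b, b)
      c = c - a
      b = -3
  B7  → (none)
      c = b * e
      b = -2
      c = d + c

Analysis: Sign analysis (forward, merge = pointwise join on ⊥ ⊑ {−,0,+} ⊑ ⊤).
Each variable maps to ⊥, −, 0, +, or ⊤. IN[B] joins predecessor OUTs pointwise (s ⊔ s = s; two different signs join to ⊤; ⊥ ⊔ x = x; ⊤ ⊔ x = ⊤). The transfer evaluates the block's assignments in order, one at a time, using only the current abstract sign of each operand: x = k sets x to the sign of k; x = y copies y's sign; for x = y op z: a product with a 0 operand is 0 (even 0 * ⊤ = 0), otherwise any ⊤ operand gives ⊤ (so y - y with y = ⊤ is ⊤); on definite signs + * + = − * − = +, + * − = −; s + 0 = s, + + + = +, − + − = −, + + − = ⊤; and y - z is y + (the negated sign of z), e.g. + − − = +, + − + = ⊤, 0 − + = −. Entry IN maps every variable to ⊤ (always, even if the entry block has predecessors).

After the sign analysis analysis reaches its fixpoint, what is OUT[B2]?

Converged values:
  B0:  IN=(all ⊤)  OUT={e:+; rest ⊤}
  B1:  IN={e:+; rest ⊤}  OUT={e:+; rest ⊤}
  B2:  IN={e:+; rest ⊤}  OUT={e:+; rest ⊤}
  B3:  IN={e:+; rest ⊤}  OUT={a:0, e:+; rest ⊤}
  B4:  IN={a:0, e:+; rest ⊤}  OUT={a:0, e:0; rest ⊤}
  B5:  IN={a:0, e:0; rest ⊤}  OUT={a:0, b:+, e:0; rest ⊤}
  B6:  IN={a:0, b:+, e:0; rest ⊤}  OUT={a:0, b:-, e:0; rest ⊤}
  B7:  IN={a:0, b:-, e:0; rest ⊤}  OUT={a:0, b:-, e:0; rest ⊤}

Merge at B2: IN[B2] = OUT[B1] = {a: ⊤, b: ⊤, c: ⊤, d: ⊤, e: +, f: ⊤}
Applying B2's transfer function to that IN value gives OUT[B2] (row B2 above).

Answer: {a: ⊤, b: ⊤, c: ⊤, d: ⊤, e: +, f: ⊤}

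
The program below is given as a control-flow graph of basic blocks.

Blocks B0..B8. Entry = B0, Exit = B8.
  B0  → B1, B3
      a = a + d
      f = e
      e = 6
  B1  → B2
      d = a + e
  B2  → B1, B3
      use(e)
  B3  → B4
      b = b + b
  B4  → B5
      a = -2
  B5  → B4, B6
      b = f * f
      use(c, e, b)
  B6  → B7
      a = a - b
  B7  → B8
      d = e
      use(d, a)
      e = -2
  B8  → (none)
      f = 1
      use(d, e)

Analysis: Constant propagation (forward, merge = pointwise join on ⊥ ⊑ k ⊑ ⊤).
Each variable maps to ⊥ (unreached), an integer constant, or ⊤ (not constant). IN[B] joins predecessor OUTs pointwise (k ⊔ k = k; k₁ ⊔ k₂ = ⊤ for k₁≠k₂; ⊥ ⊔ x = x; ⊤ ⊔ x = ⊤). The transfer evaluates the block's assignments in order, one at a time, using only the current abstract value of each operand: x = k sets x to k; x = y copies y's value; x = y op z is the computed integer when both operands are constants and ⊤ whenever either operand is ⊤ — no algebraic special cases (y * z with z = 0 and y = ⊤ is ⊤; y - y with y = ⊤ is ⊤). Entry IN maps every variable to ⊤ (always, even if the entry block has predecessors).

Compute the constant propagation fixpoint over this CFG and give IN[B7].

Answer: {a: ⊤, b: ⊤, c: ⊤, d: ⊤, e: 6, f: ⊤}

Working:
Converged values:
  B0: | IN=(all ⊤) | OUT={e:6; rest ⊤}
  B1: | IN={e:6; rest ⊤} | OUT={e:6; rest ⊤}
  B2: | IN={e:6; rest ⊤} | OUT={e:6; rest ⊤}
  B3: | IN={e:6; rest ⊤} | OUT={e:6; rest ⊤}
  B4: | IN={e:6; rest ⊤} | OUT={a:-2, e:6; rest ⊤}
  B5: | IN={a:-2, e:6; rest ⊤} | OUT={a:-2, e:6; rest ⊤}
  B6: | IN={a:-2, e:6; rest ⊤} | OUT={e:6; rest ⊤}
  B7: | IN={e:6; rest ⊤} | OUT={d:6, e:-2; rest ⊤}
  B8: | IN={d:6, e:-2; rest ⊤} | OUT={d:6, e:-2, f:1; rest ⊤}

Merge at B7: IN[B7] = OUT[B6] = {a: ⊤, b: ⊤, c: ⊤, d: ⊤, e: 6, f: ⊤}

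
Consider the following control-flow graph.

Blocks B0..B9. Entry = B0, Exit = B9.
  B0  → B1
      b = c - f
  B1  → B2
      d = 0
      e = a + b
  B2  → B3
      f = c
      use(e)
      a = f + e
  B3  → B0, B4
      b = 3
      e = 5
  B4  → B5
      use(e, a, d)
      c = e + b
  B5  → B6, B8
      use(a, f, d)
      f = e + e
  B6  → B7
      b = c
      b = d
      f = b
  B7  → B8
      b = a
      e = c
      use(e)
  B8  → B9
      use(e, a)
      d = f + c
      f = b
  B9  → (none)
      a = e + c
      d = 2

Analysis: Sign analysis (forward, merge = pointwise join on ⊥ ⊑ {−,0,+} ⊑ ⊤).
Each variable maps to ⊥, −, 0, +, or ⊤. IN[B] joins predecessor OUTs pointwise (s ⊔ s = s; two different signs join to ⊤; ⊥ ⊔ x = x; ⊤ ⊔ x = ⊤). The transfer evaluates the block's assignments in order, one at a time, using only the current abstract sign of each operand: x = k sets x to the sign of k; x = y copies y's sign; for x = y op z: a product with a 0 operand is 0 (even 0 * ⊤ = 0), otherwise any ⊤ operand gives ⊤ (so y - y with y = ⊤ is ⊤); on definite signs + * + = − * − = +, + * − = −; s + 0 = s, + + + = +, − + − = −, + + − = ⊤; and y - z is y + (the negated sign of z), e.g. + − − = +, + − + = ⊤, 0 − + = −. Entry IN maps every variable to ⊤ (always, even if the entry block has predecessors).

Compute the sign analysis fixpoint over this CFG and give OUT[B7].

Fixpoint table:
  B0: | IN=(all ⊤) | OUT=(all ⊤)
  B1: | IN=(all ⊤) | OUT={d:0; rest ⊤}
  B2: | IN={d:0; rest ⊤} | OUT={d:0; rest ⊤}
  B3: | IN={d:0; rest ⊤} | OUT={b:+, d:0, e:+; rest ⊤}
  B4: | IN={b:+, d:0, e:+; rest ⊤} | OUT={b:+, c:+, d:0, e:+; rest ⊤}
  B5: | IN={b:+, c:+, d:0, e:+; rest ⊤} | OUT={b:+, c:+, d:0, e:+, f:+; rest ⊤}
  B6: | IN={b:+, c:+, d:0, e:+, f:+; rest ⊤} | OUT={b:0, c:+, d:0, e:+, f:0; rest ⊤}
  B7: | IN={b:0, c:+, d:0, e:+, f:0; rest ⊤} | OUT={c:+, d:0, e:+, f:0; rest ⊤}
  B8: | IN={c:+, d:0, e:+; rest ⊤} | OUT={c:+, e:+; rest ⊤}
  B9: | IN={c:+, e:+; rest ⊤} | OUT={a:+, c:+, d:+, e:+; rest ⊤}

Merge at B7: IN[B7] = OUT[B6] = {a: ⊤, b: 0, c: +, d: 0, e: +, f: 0}
Applying B7's transfer function to that IN value gives OUT[B7] (row B7 above).

Answer: {a: ⊤, b: ⊤, c: +, d: 0, e: +, f: 0}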